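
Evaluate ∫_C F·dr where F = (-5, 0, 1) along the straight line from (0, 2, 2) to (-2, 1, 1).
9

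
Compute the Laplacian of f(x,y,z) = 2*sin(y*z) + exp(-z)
(-2*(y**2 + z**2)*exp(z)*sin(y*z) + 1)*exp(-z)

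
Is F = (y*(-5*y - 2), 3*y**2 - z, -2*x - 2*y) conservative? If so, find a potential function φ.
No, ∇×F = (-1, 2, 10*y + 2) ≠ 0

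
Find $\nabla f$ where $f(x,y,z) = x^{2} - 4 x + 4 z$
(2*x - 4, 0, 4)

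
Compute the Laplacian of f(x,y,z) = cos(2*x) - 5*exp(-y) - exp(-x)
-4*cos(2*x) - 5*exp(-y) - exp(-x)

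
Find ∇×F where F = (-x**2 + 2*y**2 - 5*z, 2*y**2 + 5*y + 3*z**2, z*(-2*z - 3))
(-6*z, -5, -4*y)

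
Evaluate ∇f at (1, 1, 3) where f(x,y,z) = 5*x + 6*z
(5, 0, 6)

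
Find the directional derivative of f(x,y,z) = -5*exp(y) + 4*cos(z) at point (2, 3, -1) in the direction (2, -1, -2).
-8*sin(1)/3 + 5*exp(3)/3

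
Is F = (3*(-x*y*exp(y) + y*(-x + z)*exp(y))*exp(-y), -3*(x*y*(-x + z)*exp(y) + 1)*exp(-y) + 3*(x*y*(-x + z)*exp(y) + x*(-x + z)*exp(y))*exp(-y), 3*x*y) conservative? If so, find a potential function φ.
Yes, F is conservative. φ = 3*(x*y*(-x + z)*exp(y) + 1)*exp(-y)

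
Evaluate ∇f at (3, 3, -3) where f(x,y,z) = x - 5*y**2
(1, -30, 0)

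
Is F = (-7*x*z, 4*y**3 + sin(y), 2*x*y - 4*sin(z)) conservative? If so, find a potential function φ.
No, ∇×F = (2*x, -7*x - 2*y, 0) ≠ 0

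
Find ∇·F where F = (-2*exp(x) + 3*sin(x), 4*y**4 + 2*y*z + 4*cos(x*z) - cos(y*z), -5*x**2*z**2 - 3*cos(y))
-10*x**2*z + 16*y**3 + z*sin(y*z) + 2*z - 2*exp(x) + 3*cos(x)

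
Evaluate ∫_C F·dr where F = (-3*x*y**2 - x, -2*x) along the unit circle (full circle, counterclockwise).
-2*pi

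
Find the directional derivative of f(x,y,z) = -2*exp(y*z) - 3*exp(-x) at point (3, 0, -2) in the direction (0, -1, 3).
-2*sqrt(10)/5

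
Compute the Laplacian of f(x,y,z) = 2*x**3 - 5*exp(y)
12*x - 5*exp(y)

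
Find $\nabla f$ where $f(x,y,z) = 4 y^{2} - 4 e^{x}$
(-4*exp(x), 8*y, 0)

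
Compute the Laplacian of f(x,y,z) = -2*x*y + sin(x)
-sin(x)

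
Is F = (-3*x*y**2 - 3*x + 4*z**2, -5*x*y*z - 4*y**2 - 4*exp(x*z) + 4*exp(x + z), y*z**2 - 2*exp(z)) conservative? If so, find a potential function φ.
No, ∇×F = (5*x*y + 4*x*exp(x*z) + z**2 - 4*exp(x + z), 8*z, 6*x*y - 5*y*z - 4*z*exp(x*z) + 4*exp(x + z)) ≠ 0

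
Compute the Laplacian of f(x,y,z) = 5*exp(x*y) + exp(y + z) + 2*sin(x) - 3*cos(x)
5*x**2*exp(x*y) + 5*y**2*exp(x*y) + 2*exp(y + z) - 2*sin(x) + 3*cos(x)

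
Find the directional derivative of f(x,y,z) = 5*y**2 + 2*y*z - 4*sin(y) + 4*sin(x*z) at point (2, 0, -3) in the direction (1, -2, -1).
10*sqrt(6)*(1 - cos(6))/3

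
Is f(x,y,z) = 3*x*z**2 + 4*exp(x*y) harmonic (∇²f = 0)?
No, ∇²f = 4*x**2*exp(x*y) + 6*x + 4*y**2*exp(x*y)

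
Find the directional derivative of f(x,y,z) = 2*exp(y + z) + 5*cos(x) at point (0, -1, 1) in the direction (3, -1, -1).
-4*sqrt(11)/11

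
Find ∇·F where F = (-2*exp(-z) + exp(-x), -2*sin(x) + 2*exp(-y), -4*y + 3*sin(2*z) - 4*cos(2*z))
8*sin(2*z) + 6*cos(2*z) - 2*exp(-y) - exp(-x)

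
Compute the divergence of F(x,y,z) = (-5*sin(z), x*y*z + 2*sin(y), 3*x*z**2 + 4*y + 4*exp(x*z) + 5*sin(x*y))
7*x*z + 4*x*exp(x*z) + 2*cos(y)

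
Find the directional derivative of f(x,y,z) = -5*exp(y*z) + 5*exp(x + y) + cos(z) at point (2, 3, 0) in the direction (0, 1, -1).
5*sqrt(2)*(3 + exp(5))/2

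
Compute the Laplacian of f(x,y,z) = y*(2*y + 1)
4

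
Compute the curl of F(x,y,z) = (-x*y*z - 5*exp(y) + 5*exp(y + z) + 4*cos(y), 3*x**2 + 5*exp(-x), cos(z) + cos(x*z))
(0, -x*y + z*sin(x*z) + 5*exp(y + z), x*z + 6*x + 5*exp(y) - 5*exp(y + z) + 4*sin(y) - 5*exp(-x))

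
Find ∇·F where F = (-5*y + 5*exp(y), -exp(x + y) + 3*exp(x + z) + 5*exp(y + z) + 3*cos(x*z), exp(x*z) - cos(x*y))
x*exp(x*z) - exp(x + y) + 5*exp(y + z)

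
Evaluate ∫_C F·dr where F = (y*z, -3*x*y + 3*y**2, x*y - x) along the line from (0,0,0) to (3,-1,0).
-4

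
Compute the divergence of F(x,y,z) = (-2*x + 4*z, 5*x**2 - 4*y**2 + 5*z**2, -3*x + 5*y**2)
-8*y - 2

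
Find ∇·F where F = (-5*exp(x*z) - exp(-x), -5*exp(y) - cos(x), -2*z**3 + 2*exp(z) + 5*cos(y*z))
-5*y*sin(y*z) - 6*z**2 - 5*z*exp(x*z) - 5*exp(y) + 2*exp(z) + exp(-x)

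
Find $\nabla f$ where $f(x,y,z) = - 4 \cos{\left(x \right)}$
(4*sin(x), 0, 0)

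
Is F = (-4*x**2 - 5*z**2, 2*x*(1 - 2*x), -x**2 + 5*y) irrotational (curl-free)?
No, ∇×F = (5, 2*x - 10*z, 2 - 8*x)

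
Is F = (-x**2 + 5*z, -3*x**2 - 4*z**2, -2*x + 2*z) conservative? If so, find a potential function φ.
No, ∇×F = (8*z, 7, -6*x) ≠ 0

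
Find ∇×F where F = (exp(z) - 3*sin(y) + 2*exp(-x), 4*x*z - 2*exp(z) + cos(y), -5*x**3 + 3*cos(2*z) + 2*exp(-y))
(-4*x + 2*exp(z) - 2*exp(-y), 15*x**2 + exp(z), 4*z + 3*cos(y))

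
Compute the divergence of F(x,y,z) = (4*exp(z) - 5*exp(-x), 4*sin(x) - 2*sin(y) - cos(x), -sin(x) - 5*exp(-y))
-2*cos(y) + 5*exp(-x)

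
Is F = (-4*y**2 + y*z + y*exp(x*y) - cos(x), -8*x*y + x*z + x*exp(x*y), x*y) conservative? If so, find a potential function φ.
Yes, F is conservative. φ = -4*x*y**2 + x*y*z + exp(x*y) - sin(x)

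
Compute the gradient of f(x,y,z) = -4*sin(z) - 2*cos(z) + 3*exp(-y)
(0, -3*exp(-y), 2*sin(z) - 4*cos(z))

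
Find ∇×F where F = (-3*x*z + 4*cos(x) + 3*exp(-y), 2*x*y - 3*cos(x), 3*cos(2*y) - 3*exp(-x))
(-6*sin(2*y), -3*x - 3*exp(-x), 2*y + 3*sin(x) + 3*exp(-y))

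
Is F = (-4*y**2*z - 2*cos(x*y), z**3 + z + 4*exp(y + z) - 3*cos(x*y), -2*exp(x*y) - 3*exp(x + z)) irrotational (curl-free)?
No, ∇×F = (-2*x*exp(x*y) - 3*z**2 - 4*exp(y + z) - 1, -4*y**2 + 2*y*exp(x*y) + 3*exp(x + z), -2*x*sin(x*y) + 8*y*z + 3*y*sin(x*y))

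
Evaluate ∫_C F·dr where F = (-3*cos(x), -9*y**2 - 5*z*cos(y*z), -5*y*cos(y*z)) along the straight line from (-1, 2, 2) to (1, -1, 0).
-6*sin(1) + 5*sin(4) + 27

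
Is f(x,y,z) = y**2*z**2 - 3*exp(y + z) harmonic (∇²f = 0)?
No, ∇²f = 2*y**2 + 2*z**2 - 6*exp(y + z)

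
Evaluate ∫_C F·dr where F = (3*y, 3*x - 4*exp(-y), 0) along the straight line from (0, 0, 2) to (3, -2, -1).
-22 + 4*exp(2)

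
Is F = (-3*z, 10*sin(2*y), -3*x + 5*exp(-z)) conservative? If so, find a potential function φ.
Yes, F is conservative. φ = -3*x*z - 5*cos(2*y) - 5*exp(-z)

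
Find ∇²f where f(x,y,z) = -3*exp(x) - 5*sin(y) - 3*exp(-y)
-3*exp(x) + 5*sin(y) - 3*exp(-y)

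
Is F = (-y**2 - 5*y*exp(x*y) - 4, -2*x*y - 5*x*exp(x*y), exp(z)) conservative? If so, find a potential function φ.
Yes, F is conservative. φ = -x*y**2 - 4*x + exp(z) - 5*exp(x*y)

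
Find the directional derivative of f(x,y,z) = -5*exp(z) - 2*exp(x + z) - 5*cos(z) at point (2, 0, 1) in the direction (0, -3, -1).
sqrt(10)*(-sin(1)/2 + E/2 + exp(3)/5)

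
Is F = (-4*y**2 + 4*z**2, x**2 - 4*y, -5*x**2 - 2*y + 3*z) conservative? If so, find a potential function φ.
No, ∇×F = (-2, 10*x + 8*z, 2*x + 8*y) ≠ 0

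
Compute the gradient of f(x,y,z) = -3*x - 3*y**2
(-3, -6*y, 0)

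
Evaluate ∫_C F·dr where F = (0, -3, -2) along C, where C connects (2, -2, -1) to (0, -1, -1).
-3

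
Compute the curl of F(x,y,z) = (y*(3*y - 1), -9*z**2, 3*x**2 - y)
(18*z - 1, -6*x, 1 - 6*y)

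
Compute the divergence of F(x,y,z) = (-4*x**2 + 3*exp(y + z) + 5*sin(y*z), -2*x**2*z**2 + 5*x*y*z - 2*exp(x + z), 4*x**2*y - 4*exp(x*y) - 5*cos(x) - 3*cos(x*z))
x*(5*z + 3*sin(x*z) - 8)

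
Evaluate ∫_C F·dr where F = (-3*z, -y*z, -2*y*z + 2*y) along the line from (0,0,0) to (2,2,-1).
1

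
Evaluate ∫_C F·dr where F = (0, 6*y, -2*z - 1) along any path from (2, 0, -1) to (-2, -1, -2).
1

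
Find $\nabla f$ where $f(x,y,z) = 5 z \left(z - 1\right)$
(0, 0, 10*z - 5)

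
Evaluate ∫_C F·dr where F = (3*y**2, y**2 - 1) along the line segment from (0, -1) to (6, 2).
18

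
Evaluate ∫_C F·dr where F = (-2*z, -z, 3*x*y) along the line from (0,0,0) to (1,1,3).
-3/2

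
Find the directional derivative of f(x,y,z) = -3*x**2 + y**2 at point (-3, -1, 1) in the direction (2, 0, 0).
18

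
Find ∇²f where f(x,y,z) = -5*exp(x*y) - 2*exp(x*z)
-5*x**2*exp(x*y) - 2*x**2*exp(x*z) - 5*y**2*exp(x*y) - 2*z**2*exp(x*z)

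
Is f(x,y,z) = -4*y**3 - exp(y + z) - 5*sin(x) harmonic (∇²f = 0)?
No, ∇²f = -24*y - 2*exp(y + z) + 5*sin(x)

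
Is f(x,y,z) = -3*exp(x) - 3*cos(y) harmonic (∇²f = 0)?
No, ∇²f = -3*exp(x) + 3*cos(y)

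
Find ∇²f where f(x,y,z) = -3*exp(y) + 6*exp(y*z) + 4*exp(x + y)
6*y**2*exp(y*z) + 6*z**2*exp(y*z) - 3*exp(y) + 8*exp(x + y)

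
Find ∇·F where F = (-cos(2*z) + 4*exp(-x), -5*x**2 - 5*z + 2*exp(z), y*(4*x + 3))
-4*exp(-x)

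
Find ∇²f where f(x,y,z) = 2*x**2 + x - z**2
2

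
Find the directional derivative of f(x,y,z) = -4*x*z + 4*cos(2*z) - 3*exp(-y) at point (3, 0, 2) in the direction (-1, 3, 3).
-sqrt(19)*(24*sin(4) + 19)/19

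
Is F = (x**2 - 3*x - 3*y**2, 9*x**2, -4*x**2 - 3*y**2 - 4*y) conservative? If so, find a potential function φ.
No, ∇×F = (-6*y - 4, 8*x, 18*x + 6*y) ≠ 0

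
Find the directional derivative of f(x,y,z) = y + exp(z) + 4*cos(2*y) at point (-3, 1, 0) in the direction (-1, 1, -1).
-8*sqrt(3)*sin(2)/3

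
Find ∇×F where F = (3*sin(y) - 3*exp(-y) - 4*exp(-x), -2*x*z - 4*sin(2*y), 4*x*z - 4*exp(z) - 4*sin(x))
(2*x, -4*z + 4*cos(x), -2*z - 3*cos(y) - 3*exp(-y))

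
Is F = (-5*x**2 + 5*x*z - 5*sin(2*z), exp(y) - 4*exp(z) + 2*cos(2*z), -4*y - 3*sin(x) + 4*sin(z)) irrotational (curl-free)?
No, ∇×F = (4*exp(z) + 4*sin(2*z) - 4, 5*x + 3*cos(x) - 10*cos(2*z), 0)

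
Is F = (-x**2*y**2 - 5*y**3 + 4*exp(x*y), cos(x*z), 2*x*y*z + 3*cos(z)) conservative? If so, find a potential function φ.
No, ∇×F = (x*(2*z + sin(x*z)), -2*y*z, 2*x**2*y - 4*x*exp(x*y) + 15*y**2 - z*sin(x*z)) ≠ 0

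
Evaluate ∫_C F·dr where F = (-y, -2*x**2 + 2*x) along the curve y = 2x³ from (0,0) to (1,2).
1/10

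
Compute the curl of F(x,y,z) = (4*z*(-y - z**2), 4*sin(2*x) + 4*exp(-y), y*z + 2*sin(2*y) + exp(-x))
(z + 4*cos(2*y), -4*y - 12*z**2 + exp(-x), 4*z + 8*cos(2*x))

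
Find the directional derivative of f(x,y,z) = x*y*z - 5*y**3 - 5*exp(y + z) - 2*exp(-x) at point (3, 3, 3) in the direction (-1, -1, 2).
sqrt(6)*(-5*exp(9) - 2 + 135*exp(3))*exp(-3)/6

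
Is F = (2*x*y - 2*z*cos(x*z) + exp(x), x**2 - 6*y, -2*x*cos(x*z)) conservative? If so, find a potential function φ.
Yes, F is conservative. φ = x**2*y - 3*y**2 + exp(x) - 2*sin(x*z)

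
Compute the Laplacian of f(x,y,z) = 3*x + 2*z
0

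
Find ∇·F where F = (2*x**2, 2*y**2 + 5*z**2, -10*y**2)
4*x + 4*y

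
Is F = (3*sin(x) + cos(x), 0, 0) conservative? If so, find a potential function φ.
Yes, F is conservative. φ = sin(x) - 3*cos(x)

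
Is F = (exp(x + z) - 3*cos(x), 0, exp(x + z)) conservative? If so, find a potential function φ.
Yes, F is conservative. φ = exp(x + z) - 3*sin(x)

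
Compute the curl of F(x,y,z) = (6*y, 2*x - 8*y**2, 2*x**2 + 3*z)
(0, -4*x, -4)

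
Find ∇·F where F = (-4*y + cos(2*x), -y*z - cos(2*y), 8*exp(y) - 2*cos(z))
-z - 2*sin(2*x) + 2*sin(2*y) + 2*sin(z)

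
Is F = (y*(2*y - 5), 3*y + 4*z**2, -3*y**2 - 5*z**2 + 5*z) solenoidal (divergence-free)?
No, ∇·F = 8 - 10*z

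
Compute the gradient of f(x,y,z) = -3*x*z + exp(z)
(-3*z, 0, -3*x + exp(z))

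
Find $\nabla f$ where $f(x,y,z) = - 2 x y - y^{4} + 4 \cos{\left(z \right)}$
(-2*y, -2*x - 4*y**3, -4*sin(z))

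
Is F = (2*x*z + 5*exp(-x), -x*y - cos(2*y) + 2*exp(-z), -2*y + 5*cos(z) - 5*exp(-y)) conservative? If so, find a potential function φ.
No, ∇×F = (-2 + 2*exp(-z) + 5*exp(-y), 2*x, -y) ≠ 0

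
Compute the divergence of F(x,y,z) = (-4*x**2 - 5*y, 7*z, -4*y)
-8*x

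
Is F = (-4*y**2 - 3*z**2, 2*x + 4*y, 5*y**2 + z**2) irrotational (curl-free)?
No, ∇×F = (10*y, -6*z, 8*y + 2)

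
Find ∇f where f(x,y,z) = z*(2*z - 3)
(0, 0, 4*z - 3)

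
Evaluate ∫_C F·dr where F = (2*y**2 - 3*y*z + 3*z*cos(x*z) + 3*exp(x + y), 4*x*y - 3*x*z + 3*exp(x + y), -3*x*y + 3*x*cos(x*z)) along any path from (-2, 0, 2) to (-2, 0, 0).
3*sin(4)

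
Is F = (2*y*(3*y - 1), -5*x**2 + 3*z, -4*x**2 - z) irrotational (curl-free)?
No, ∇×F = (-3, 8*x, -10*x - 12*y + 2)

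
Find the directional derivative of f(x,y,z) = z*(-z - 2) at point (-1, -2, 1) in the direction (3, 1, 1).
-4*sqrt(11)/11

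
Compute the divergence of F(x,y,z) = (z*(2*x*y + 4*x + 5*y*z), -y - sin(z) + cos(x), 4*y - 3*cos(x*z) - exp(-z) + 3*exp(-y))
3*x*sin(x*z) + 2*y*z + 4*z - 1 + exp(-z)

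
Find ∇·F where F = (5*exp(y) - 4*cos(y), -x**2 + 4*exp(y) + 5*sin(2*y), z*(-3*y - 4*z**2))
-3*y - 12*z**2 + 4*exp(y) + 10*cos(2*y)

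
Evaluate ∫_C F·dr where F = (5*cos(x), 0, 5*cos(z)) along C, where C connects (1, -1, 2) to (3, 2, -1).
-10*sin(1) - 5*sin(2) + 5*sin(3)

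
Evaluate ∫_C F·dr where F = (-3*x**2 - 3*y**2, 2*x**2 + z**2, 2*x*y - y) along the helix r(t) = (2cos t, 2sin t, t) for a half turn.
44 - 4*pi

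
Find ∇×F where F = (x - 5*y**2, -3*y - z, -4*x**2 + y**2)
(2*y + 1, 8*x, 10*y)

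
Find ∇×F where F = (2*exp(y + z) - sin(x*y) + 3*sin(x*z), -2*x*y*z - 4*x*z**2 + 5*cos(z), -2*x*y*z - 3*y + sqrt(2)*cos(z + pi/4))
(2*x*y + 6*x*z + 5*sin(z) - 3, 3*x*cos(x*z) + 2*y*z + 2*exp(y + z), x*cos(x*y) - 2*y*z - 4*z**2 - 2*exp(y + z))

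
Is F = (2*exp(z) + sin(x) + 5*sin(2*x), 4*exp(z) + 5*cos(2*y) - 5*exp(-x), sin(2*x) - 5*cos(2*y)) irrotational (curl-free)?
No, ∇×F = (-4*exp(z) + 10*sin(2*y), 2*exp(z) - 2*cos(2*x), 5*exp(-x))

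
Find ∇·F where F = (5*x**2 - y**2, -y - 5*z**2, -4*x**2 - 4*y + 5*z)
10*x + 4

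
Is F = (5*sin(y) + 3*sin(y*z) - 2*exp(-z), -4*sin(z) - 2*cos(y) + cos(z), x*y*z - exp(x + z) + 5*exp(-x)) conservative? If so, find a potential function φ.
No, ∇×F = (x*z + sin(z) + 4*cos(z), -y*z + 3*y*cos(y*z) + exp(x + z) + 2*exp(-z) + 5*exp(-x), -3*z*cos(y*z) - 5*cos(y)) ≠ 0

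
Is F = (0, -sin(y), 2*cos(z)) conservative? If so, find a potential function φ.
Yes, F is conservative. φ = 2*sin(z) + cos(y)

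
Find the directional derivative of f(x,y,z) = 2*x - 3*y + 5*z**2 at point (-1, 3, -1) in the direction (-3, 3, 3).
-5*sqrt(3)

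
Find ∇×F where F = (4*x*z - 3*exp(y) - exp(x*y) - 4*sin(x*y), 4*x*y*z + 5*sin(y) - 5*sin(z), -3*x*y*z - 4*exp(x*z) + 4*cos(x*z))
(-4*x*y - 3*x*z + 5*cos(z), 4*x + 3*y*z + 4*z*exp(x*z) + 4*z*sin(x*z), x*exp(x*y) + 4*x*cos(x*y) + 4*y*z + 3*exp(y))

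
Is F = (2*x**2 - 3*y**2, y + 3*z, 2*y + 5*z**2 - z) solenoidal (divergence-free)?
No, ∇·F = 4*x + 10*z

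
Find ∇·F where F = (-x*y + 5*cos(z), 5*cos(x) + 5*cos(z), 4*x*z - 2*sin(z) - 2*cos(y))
4*x - y - 2*cos(z)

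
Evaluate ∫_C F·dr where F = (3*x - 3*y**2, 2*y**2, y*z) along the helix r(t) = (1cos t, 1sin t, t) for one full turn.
-2*pi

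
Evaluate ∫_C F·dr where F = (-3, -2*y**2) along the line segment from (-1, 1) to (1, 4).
-48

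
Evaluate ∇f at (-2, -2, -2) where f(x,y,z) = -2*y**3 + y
(0, -23, 0)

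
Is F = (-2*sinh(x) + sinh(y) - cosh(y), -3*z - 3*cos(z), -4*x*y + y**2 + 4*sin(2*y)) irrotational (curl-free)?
No, ∇×F = (-4*x + 2*y - 3*sin(z) + 8*cos(2*y) + 3, 4*y, sinh(y) - cosh(y))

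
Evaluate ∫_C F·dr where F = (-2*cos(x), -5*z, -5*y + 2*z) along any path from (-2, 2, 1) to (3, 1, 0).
-2*sin(2) - 2*sin(3) + 9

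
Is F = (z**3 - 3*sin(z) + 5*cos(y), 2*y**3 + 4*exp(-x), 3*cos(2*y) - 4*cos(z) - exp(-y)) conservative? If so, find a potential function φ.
No, ∇×F = (-6*sin(2*y) + exp(-y), 3*z**2 - 3*cos(z), 5*sin(y) - 4*exp(-x)) ≠ 0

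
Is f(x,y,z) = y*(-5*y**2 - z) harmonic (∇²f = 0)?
No, ∇²f = -30*y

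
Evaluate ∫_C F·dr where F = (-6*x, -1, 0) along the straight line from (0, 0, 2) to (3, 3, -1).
-30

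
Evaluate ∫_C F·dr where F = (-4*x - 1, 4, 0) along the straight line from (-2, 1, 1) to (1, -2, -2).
-9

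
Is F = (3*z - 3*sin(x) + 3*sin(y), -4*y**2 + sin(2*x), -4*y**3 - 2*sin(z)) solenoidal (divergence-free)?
No, ∇·F = -8*y - 3*cos(x) - 2*cos(z)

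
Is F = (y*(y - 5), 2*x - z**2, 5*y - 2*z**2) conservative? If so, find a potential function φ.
No, ∇×F = (2*z + 5, 0, 7 - 2*y) ≠ 0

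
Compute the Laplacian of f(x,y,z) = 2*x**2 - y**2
2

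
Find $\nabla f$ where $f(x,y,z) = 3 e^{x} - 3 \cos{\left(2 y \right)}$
(3*exp(x), 6*sin(2*y), 0)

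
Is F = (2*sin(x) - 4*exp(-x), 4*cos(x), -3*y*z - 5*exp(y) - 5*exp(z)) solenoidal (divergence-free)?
No, ∇·F = -3*y - 5*exp(z) + 2*cos(x) + 4*exp(-x)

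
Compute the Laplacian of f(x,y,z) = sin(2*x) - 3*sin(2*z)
-4*sin(2*x) + 12*sin(2*z)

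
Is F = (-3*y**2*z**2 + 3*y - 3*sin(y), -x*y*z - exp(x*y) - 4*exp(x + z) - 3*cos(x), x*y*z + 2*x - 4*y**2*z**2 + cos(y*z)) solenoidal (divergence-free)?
No, ∇·F = x*y - x*z - x*exp(x*y) - 8*y**2*z - y*sin(y*z)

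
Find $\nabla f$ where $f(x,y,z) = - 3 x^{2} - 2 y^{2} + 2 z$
(-6*x, -4*y, 2)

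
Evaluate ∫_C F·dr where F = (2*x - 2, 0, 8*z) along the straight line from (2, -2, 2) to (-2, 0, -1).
-4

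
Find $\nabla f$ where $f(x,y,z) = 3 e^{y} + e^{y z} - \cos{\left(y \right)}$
(0, z*exp(y*z) + 3*exp(y) + sin(y), y*exp(y*z))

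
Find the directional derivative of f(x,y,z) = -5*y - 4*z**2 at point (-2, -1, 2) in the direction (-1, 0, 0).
0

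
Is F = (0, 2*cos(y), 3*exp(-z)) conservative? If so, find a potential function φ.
Yes, F is conservative. φ = 2*sin(y) - 3*exp(-z)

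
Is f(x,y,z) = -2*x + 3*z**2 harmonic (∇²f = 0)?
No, ∇²f = 6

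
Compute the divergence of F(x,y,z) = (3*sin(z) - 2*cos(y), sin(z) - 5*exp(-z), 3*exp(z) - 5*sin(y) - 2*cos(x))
3*exp(z)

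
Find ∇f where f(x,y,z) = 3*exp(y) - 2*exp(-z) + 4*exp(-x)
(-4*exp(-x), 3*exp(y), 2*exp(-z))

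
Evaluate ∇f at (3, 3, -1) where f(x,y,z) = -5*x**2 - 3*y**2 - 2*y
(-30, -20, 0)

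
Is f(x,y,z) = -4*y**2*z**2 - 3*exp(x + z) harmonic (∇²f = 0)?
No, ∇²f = -8*y**2 - 8*z**2 - 6*exp(x + z)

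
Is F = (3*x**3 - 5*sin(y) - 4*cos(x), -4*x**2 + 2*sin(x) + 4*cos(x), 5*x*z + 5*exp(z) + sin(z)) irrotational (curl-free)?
No, ∇×F = (0, -5*z, -8*x - 4*sin(x) + 2*cos(x) + 5*cos(y))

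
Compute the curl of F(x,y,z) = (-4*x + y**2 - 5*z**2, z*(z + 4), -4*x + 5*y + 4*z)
(1 - 2*z, 4 - 10*z, -2*y)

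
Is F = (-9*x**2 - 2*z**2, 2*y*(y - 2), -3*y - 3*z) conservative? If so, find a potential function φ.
No, ∇×F = (-3, -4*z, 0) ≠ 0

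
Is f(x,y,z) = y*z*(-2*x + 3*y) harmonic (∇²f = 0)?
No, ∇²f = 6*z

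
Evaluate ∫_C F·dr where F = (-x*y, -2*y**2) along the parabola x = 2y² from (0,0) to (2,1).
-34/15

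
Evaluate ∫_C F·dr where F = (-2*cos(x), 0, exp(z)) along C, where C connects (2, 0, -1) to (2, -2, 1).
2*sinh(1)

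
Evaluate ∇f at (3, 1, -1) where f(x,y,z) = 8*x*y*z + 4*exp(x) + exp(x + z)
(-8 + exp(2) + 4*exp(3), -24, exp(2) + 24)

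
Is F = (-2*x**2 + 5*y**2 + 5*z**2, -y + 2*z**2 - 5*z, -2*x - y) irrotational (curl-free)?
No, ∇×F = (4 - 4*z, 10*z + 2, -10*y)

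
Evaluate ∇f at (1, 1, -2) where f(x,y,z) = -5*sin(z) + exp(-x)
(-exp(-1), 0, -5*cos(2))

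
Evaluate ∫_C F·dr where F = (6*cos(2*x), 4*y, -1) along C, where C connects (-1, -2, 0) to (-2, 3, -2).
-3*sin(4) + 3*sin(2) + 12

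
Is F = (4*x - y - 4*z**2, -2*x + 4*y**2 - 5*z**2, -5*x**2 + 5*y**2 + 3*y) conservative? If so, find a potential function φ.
No, ∇×F = (10*y + 10*z + 3, 10*x - 8*z, -1) ≠ 0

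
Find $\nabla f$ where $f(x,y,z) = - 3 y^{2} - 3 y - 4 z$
(0, -6*y - 3, -4)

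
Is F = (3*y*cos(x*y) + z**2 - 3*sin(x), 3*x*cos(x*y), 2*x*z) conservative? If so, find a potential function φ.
Yes, F is conservative. φ = x*z**2 + 3*sin(x*y) + 3*cos(x)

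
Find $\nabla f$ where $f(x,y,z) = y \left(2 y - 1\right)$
(0, 4*y - 1, 0)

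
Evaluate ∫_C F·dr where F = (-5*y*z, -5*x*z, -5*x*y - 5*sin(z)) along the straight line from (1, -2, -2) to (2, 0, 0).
25 - 5*cos(2)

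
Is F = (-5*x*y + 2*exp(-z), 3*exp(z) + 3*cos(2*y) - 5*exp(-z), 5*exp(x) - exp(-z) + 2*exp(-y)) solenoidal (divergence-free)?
No, ∇·F = -5*y - 6*sin(2*y) + exp(-z)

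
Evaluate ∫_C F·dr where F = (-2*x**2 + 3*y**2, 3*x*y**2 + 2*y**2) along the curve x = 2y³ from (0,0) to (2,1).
-1/15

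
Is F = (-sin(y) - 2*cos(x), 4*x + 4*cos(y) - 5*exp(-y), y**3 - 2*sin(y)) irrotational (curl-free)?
No, ∇×F = (3*y**2 - 2*cos(y), 0, cos(y) + 4)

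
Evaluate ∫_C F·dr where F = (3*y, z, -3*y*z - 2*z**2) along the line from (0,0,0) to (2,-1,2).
-16/3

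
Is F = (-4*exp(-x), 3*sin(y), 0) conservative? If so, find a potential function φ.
Yes, F is conservative. φ = -3*cos(y) + 4*exp(-x)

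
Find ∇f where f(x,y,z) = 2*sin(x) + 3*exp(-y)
(2*cos(x), -3*exp(-y), 0)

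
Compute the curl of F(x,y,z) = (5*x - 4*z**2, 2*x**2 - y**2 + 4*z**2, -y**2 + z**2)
(-2*y - 8*z, -8*z, 4*x)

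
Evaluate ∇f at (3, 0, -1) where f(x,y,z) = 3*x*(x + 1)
(21, 0, 0)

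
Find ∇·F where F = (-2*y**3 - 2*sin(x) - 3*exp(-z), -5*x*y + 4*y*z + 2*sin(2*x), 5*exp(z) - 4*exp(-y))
-5*x + 4*z + 5*exp(z) - 2*cos(x)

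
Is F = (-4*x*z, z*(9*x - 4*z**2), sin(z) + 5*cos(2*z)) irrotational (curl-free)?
No, ∇×F = (-9*x + 12*z**2, -4*x, 9*z)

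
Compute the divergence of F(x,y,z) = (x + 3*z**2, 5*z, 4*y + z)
2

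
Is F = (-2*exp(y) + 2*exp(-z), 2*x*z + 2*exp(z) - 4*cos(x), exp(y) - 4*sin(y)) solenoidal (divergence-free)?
Yes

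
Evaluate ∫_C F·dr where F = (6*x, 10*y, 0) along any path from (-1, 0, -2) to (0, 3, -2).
42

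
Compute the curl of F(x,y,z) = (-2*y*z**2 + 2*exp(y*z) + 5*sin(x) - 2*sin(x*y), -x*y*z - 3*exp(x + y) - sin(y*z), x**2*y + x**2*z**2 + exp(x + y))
(x**2 + x*y + y*cos(y*z) + exp(x + y), -2*x*y - 2*x*z**2 - 4*y*z + 2*y*exp(y*z) - exp(x + y), 2*x*cos(x*y) - y*z + 2*z**2 - 2*z*exp(y*z) - 3*exp(x + y))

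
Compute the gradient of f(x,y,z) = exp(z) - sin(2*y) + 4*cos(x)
(-4*sin(x), -2*cos(2*y), exp(z))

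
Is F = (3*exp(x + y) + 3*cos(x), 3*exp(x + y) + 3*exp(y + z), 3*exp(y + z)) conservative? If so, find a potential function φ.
Yes, F is conservative. φ = 3*exp(x + y) + 3*exp(y + z) + 3*sin(x)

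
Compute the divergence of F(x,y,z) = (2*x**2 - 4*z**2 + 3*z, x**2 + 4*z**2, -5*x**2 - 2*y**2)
4*x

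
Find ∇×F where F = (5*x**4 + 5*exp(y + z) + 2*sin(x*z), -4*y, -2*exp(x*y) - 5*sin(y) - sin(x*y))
(-2*x*exp(x*y) - x*cos(x*y) - 5*cos(y), 2*x*cos(x*z) + 2*y*exp(x*y) + y*cos(x*y) + 5*exp(y + z), -5*exp(y + z))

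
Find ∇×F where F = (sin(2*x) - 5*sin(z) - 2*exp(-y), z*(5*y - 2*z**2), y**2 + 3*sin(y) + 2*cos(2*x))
(-3*y + 6*z**2 + 3*cos(y), 4*sin(2*x) - 5*cos(z), -2*exp(-y))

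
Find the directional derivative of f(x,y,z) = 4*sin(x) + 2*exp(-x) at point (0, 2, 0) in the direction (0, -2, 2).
0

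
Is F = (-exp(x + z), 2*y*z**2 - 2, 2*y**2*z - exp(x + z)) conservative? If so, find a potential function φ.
Yes, F is conservative. φ = y**2*z**2 - 2*y - exp(x + z)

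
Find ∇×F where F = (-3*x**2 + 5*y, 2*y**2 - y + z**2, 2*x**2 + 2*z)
(-2*z, -4*x, -5)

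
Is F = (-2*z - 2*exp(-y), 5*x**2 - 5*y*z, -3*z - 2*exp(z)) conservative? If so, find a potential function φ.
No, ∇×F = (5*y, -2, 10*x - 2*exp(-y)) ≠ 0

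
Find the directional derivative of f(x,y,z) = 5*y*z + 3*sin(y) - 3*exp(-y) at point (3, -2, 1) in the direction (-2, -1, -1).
sqrt(6)*(-3*exp(2) - 3*cos(2) + 5)/6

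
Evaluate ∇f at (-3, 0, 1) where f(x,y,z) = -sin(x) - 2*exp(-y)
(-cos(3), 2, 0)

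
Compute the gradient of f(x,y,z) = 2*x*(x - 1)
(4*x - 2, 0, 0)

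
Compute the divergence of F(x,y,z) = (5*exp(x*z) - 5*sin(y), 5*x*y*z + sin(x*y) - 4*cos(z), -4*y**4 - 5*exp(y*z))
5*x*z + x*cos(x*y) - 5*y*exp(y*z) + 5*z*exp(x*z)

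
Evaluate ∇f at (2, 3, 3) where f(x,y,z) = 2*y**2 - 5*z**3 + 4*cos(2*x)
(-8*sin(4), 12, -135)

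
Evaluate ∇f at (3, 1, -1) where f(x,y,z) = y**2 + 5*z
(0, 2, 5)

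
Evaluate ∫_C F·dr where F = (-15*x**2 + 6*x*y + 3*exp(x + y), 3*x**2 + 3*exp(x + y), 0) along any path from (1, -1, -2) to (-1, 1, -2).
16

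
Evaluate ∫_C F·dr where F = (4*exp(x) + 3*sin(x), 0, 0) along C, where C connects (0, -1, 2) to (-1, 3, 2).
-3*cos(1) - 1 + 4*exp(-1)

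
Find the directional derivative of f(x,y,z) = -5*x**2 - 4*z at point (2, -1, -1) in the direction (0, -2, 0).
0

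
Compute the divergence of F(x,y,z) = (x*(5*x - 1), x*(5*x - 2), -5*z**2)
10*x - 10*z - 1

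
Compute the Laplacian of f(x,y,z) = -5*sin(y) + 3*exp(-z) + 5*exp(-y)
5*sin(y) + 3*exp(-z) + 5*exp(-y)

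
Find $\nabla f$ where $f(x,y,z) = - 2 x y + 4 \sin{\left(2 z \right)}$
(-2*y, -2*x, 8*cos(2*z))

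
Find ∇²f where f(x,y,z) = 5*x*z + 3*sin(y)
-3*sin(y)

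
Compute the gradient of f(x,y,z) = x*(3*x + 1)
(6*x + 1, 0, 0)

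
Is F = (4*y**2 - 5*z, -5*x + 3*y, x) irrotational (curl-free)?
No, ∇×F = (0, -6, -8*y - 5)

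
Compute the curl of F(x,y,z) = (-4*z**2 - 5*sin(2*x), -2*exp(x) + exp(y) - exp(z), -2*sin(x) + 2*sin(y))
(exp(z) + 2*cos(y), -8*z + 2*cos(x), -2*exp(x))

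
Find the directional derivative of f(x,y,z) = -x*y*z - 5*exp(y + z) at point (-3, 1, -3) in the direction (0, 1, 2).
3*sqrt(5)*(-exp(2) - 5)*exp(-2)/5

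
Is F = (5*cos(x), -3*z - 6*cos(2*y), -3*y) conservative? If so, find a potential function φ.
Yes, F is conservative. φ = -3*y*z + 5*sin(x) - 3*sin(2*y)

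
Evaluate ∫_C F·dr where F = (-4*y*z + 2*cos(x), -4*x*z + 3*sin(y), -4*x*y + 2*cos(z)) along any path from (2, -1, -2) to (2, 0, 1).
3*cos(1) + 2*sin(1) + 2*sin(2) + 13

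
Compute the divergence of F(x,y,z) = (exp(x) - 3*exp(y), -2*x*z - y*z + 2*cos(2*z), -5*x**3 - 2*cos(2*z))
-z + exp(x) + 4*sin(2*z)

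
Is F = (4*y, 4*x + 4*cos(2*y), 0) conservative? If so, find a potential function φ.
Yes, F is conservative. φ = 4*x*y + 2*sin(2*y)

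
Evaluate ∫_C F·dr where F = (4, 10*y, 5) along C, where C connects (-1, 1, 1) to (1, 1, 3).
18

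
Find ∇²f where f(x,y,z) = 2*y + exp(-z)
exp(-z)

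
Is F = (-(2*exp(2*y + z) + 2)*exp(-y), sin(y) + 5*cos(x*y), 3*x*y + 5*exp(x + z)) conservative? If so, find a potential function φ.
No, ∇×F = (3*x, -3*y - 5*exp(x + z) - 2*exp(y + z), -5*y*sin(x*y) + 2*exp(y + z) - 2*exp(-y)) ≠ 0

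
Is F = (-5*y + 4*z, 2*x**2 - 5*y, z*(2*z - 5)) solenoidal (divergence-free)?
No, ∇·F = 4*z - 10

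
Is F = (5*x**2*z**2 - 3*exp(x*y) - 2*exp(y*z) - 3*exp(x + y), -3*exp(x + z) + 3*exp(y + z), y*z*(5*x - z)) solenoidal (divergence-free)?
No, ∇·F = 10*x*z**2 - y*z + y*(5*x - z) - 3*y*exp(x*y) - 3*exp(x + y) + 3*exp(y + z)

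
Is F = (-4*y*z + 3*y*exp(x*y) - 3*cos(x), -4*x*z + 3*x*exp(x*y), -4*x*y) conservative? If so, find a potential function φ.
Yes, F is conservative. φ = -4*x*y*z + 3*exp(x*y) - 3*sin(x)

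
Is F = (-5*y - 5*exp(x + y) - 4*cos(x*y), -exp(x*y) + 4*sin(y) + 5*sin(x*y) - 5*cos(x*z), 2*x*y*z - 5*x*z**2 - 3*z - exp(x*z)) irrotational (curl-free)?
No, ∇×F = (x*(2*z - 5*sin(x*z)), z*(-2*y + 5*z + exp(x*z)), -4*x*sin(x*y) - y*exp(x*y) + 5*y*cos(x*y) + 5*z*sin(x*z) + 5*exp(x + y) + 5)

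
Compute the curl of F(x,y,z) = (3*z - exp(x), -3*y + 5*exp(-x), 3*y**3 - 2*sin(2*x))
(9*y**2, 4*cos(2*x) + 3, -5*exp(-x))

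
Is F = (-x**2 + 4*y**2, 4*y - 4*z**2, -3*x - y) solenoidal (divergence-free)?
No, ∇·F = 4 - 2*x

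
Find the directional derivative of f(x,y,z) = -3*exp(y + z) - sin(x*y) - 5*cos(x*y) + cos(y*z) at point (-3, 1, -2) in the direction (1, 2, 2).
(-12 + E*(5*cos(3) - 2*sin(2) + 25*sin(3)))*exp(-1)/3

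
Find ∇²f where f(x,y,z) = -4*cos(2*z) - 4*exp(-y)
16*cos(2*z) - 4*exp(-y)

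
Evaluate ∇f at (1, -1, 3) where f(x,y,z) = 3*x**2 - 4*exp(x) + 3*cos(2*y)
(6 - 4*E, 6*sin(2), 0)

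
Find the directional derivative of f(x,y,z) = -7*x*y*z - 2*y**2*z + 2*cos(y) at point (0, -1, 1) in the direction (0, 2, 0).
2*sin(1) + 4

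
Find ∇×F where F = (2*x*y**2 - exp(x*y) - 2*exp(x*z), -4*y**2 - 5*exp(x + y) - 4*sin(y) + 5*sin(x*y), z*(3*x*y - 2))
(3*x*z, -2*x*exp(x*z) - 3*y*z, -4*x*y + x*exp(x*y) + 5*y*cos(x*y) - 5*exp(x + y))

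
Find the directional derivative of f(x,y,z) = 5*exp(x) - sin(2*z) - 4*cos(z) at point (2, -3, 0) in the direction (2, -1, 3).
sqrt(14)*(-3 + 5*exp(2))/7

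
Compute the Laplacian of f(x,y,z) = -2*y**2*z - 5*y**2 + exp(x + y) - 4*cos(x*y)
4*x**2*cos(x*y) + 4*y**2*cos(x*y) - 4*z + 2*exp(x + y) - 10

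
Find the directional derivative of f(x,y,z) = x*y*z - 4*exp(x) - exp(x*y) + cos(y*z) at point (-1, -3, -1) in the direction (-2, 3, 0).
sqrt(13)*(-3*exp(4) - 3*E + 3*E*sin(3) + 8)*exp(-1)/13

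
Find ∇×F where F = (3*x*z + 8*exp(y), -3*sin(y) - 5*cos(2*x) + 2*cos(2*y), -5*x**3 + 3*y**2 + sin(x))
(6*y, 15*x**2 + 3*x - cos(x), -8*exp(y) + 10*sin(2*x))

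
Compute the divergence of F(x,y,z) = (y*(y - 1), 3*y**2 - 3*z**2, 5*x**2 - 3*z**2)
6*y - 6*z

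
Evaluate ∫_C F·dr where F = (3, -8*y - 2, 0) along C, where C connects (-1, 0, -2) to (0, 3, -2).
-39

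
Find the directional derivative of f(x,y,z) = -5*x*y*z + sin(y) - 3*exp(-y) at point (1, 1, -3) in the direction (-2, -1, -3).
-sqrt(14)*(E*cos(1) + 3 + 30*E)*exp(-1)/14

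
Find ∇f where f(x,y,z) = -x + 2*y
(-1, 2, 0)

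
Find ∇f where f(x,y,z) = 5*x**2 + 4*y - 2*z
(10*x, 4, -2)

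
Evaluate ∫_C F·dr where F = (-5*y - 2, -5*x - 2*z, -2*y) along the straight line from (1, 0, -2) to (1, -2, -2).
2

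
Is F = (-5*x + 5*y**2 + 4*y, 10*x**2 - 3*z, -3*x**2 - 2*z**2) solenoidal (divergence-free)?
No, ∇·F = -4*z - 5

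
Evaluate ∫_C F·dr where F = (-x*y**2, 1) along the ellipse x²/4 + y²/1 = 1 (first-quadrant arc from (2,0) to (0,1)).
2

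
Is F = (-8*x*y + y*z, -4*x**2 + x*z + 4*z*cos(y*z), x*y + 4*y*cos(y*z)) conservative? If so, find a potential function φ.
Yes, F is conservative. φ = -4*x**2*y + x*y*z + 4*sin(y*z)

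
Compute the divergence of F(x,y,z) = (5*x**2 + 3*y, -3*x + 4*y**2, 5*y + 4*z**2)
10*x + 8*y + 8*z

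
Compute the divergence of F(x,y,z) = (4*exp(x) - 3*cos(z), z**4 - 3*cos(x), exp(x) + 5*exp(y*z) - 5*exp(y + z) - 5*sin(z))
5*y*exp(y*z) + 4*exp(x) - 5*exp(y + z) - 5*cos(z)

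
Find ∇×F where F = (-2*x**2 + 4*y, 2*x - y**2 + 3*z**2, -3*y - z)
(-6*z - 3, 0, -2)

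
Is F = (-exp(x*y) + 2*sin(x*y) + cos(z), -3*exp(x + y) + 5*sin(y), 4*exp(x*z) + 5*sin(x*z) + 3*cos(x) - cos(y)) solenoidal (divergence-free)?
No, ∇·F = 4*x*exp(x*z) + 5*x*cos(x*z) - y*exp(x*y) + 2*y*cos(x*y) - 3*exp(x + y) + 5*cos(y)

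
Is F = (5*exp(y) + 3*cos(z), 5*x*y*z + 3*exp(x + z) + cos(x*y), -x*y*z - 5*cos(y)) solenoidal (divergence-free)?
No, ∇·F = x*(-y + 5*z - sin(x*y))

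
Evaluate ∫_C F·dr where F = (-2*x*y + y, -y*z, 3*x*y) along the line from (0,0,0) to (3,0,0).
0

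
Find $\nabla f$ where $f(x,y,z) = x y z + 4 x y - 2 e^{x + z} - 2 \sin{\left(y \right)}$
(y*z + 4*y - 2*exp(x + z), x*z + 4*x - 2*cos(y), x*y - 2*exp(x + z))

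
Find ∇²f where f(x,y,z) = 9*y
0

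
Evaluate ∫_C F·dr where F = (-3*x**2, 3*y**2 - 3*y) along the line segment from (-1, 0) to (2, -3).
-99/2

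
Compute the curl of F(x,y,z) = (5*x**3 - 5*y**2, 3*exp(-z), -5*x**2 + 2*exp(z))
(3*exp(-z), 10*x, 10*y)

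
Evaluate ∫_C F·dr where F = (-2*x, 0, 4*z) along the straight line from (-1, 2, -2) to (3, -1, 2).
-8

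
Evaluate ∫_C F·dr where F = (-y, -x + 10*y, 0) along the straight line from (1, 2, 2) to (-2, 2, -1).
6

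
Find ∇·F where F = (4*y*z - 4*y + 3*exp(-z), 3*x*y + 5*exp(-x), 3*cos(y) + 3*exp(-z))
3*x - 3*exp(-z)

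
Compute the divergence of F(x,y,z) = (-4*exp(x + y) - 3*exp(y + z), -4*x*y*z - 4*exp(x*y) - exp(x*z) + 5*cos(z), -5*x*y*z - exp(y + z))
-5*x*y - 4*x*z - 4*x*exp(x*y) - 4*exp(x + y) - exp(y + z)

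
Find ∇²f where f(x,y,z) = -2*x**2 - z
-4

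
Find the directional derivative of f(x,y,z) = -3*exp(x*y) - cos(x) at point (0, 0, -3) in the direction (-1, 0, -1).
0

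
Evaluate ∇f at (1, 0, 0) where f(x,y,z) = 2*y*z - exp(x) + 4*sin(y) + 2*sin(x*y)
(-E, 6, 0)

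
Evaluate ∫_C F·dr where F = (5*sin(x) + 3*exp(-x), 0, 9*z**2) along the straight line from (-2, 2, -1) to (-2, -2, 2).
27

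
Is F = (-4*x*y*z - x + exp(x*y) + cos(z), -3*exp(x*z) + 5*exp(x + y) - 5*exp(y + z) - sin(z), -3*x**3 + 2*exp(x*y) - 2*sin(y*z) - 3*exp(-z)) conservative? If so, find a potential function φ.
No, ∇×F = (2*x*exp(x*y) + 3*x*exp(x*z) - 2*z*cos(y*z) + 5*exp(y + z) + cos(z), 9*x**2 - 4*x*y - 2*y*exp(x*y) - sin(z), 4*x*z - x*exp(x*y) - 3*z*exp(x*z) + 5*exp(x + y)) ≠ 0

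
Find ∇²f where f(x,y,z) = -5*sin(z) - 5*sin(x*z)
5*x**2*sin(x*z) + 5*z**2*sin(x*z) + 5*sin(z)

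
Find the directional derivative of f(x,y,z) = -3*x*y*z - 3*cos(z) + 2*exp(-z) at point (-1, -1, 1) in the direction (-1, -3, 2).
sqrt(14)*(-9*E - 2 + 3*E*sin(1))*exp(-1)/7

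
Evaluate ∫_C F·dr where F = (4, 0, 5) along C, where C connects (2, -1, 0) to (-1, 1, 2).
-2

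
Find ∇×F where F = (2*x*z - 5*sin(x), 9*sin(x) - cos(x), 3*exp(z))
(0, 2*x, sin(x) + 9*cos(x))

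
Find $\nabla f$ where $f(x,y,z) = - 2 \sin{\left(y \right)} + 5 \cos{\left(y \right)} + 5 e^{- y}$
(0, -5*sin(y) - 2*cos(y) - 5*exp(-y), 0)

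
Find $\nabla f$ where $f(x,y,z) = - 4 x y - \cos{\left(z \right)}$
(-4*y, -4*x, sin(z))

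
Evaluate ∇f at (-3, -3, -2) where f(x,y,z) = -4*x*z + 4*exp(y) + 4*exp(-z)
(8, 4*exp(-3), 12 - 4*exp(2))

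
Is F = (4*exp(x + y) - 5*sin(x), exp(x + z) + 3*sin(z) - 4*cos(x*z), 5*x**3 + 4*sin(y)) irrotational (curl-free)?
No, ∇×F = (-4*x*sin(x*z) - exp(x + z) + 4*cos(y) - 3*cos(z), -15*x**2, 4*z*sin(x*z) - 4*exp(x + y) + exp(x + z))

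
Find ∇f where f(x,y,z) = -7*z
(0, 0, -7)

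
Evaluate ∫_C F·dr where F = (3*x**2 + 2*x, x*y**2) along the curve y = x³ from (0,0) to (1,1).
23/10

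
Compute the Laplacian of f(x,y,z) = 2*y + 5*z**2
10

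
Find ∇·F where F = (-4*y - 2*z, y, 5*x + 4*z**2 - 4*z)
8*z - 3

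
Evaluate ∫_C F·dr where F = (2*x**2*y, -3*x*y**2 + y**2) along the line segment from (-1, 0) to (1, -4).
8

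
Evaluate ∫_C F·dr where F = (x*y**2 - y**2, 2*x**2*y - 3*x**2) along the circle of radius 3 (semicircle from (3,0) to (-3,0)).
36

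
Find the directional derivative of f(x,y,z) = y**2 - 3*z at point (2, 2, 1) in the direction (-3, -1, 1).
-7*sqrt(11)/11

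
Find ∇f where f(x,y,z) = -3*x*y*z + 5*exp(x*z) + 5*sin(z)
(z*(-3*y + 5*exp(x*z)), -3*x*z, -3*x*y + 5*x*exp(x*z) + 5*cos(z))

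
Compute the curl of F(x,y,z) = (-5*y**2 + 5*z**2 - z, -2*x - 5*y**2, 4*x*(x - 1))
(0, -8*x + 10*z + 3, 10*y - 2)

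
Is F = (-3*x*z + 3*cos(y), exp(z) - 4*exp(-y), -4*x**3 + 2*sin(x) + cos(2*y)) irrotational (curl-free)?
No, ∇×F = (-exp(z) - 2*sin(2*y), 12*x**2 - 3*x - 2*cos(x), 3*sin(y))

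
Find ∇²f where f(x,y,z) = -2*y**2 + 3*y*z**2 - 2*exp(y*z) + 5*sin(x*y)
-5*x**2*sin(x*y) - 5*y**2*sin(x*y) - 2*y*(y*exp(y*z) - 3) - 2*z**2*exp(y*z) - 4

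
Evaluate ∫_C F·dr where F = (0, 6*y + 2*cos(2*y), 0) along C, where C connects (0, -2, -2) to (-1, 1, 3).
-9 + sin(4) + sin(2)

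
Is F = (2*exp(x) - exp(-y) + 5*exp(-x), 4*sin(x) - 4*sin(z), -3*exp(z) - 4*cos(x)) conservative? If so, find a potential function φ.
No, ∇×F = (4*cos(z), -4*sin(x), 4*cos(x) - exp(-y)) ≠ 0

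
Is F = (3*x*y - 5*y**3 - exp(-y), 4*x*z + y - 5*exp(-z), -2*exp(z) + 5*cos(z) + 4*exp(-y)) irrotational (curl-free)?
No, ∇×F = (-4*x - 5*exp(-z) - 4*exp(-y), 0, -3*x + 15*y**2 + 4*z - exp(-y))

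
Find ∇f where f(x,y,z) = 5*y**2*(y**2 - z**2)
(0, 10*y*(2*y**2 - z**2), -10*y**2*z)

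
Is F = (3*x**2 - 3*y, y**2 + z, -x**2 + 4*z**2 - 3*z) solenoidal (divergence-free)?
No, ∇·F = 6*x + 2*y + 8*z - 3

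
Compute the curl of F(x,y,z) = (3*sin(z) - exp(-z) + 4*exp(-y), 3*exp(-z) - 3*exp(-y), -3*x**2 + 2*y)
(2 + 3*exp(-z), 6*x + 3*cos(z) + exp(-z), 4*exp(-y))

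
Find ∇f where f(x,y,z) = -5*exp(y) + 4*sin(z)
(0, -5*exp(y), 4*cos(z))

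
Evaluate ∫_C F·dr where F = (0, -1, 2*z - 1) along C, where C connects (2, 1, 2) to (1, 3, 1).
-4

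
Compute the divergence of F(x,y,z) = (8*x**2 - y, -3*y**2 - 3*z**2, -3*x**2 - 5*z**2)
16*x - 6*y - 10*z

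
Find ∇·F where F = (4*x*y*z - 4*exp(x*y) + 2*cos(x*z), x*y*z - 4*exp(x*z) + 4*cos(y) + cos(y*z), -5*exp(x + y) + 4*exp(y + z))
x*z + 4*y*z - 4*y*exp(x*y) - 2*z*sin(x*z) - z*sin(y*z) + 4*exp(y + z) - 4*sin(y)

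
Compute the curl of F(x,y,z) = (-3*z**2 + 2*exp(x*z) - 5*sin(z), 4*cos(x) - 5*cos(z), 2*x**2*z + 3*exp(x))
(-5*sin(z), -4*x*z + 2*x*exp(x*z) - 6*z - 3*exp(x) - 5*cos(z), -4*sin(x))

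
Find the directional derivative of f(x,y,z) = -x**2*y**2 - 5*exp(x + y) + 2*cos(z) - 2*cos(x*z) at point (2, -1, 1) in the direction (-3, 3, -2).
sqrt(22)*(-7*sin(2) + 2*sin(1) + 18)/11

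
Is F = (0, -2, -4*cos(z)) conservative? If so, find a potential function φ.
Yes, F is conservative. φ = -2*y - 4*sin(z)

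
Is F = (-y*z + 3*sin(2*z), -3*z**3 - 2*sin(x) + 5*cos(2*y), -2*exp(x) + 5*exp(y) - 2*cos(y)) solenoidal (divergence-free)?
No, ∇·F = -10*sin(2*y)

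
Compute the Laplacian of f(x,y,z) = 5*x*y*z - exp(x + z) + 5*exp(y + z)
-2*exp(x + z) + 10*exp(y + z)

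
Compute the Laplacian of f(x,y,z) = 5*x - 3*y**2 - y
-6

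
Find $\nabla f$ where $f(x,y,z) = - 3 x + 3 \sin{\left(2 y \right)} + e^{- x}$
(-3 - exp(-x), 6*cos(2*y), 0)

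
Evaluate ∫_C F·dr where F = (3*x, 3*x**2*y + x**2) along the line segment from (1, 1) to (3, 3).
242/3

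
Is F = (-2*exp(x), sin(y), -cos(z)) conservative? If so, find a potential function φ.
Yes, F is conservative. φ = -2*exp(x) - sin(z) - cos(y)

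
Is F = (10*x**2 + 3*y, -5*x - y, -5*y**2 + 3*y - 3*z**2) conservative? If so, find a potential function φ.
No, ∇×F = (3 - 10*y, 0, -8) ≠ 0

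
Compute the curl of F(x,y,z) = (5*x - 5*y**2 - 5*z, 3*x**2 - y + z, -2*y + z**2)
(-3, -5, 6*x + 10*y)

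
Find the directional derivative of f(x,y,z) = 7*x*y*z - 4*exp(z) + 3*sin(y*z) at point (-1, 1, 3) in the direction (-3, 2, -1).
sqrt(14)*(-98 + 15*cos(3) + 4*exp(3))/14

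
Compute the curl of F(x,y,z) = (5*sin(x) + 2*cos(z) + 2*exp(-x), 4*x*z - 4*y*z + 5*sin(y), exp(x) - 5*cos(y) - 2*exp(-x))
(-4*x + 4*y + 5*sin(y), -exp(x) - 2*sin(z) - 2*exp(-x), 4*z)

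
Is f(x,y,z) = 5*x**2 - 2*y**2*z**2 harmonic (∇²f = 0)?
No, ∇²f = -4*y**2 - 4*z**2 + 10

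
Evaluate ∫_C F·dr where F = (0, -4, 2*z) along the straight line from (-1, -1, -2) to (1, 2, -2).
-12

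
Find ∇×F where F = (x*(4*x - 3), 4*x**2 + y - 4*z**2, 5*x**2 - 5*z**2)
(8*z, -10*x, 8*x)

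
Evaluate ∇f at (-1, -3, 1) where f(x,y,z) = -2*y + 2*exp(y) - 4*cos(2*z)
(0, -2 + 2*exp(-3), 8*sin(2))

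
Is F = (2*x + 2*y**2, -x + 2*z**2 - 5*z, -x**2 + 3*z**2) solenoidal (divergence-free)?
No, ∇·F = 6*z + 2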